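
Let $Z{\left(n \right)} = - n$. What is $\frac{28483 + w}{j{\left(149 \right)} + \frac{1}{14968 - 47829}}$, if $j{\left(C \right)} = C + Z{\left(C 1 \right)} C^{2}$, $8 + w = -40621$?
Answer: $\frac{399129706}{108697615801} \approx 0.0036719$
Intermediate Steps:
$w = -40629$ ($w = -8 - 40621 = -40629$)
$j{\left(C \right)} = C - C^{3}$ ($j{\left(C \right)} = C + - C 1 C^{2} = C + - C C^{2} = C - C^{3}$)
$\frac{28483 + w}{j{\left(149 \right)} + \frac{1}{14968 - 47829}} = \frac{28483 - 40629}{\left(149 - 149^{3}\right) + \frac{1}{14968 - 47829}} = - \frac{12146}{\left(149 - 3307949\right) + \frac{1}{-32861}} = - \frac{12146}{\left(149 - 3307949\right) - \frac{1}{32861}} = - \frac{12146}{-3307800 - \frac{1}{32861}} = - \frac{12146}{- \frac{108697615801}{32861}} = \left(-12146\right) \left(- \frac{32861}{108697615801}\right) = \frac{399129706}{108697615801}$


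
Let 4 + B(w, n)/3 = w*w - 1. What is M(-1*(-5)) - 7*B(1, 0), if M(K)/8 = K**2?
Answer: 284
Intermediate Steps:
B(w, n) = -15 + 3*w**2 (B(w, n) = -12 + 3*(w*w - 1) = -12 + 3*(w**2 - 1) = -12 + 3*(-1 + w**2) = -12 + (-3 + 3*w**2) = -15 + 3*w**2)
M(K) = 8*K**2
M(-1*(-5)) - 7*B(1, 0) = 8*(-1*(-5))**2 - 7*(-15 + 3*1**2) = 8*5**2 - 7*(-15 + 3*1) = 8*25 - 7*(-15 + 3) = 200 - 7*(-12) = 200 + 84 = 284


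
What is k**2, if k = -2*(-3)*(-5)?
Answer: 900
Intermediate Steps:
k = -30 (k = 6*(-5) = -30)
k**2 = (-30)**2 = 900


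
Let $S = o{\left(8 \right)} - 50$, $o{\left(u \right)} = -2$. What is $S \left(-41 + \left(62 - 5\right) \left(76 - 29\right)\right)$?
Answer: $-137176$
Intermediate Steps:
$S = -52$ ($S = -2 - 50 = -52$)
$S \left(-41 + \left(62 - 5\right) \left(76 - 29\right)\right) = - 52 \left(-41 + \left(62 - 5\right) \left(76 - 29\right)\right) = - 52 \left(-41 + 57 \cdot 47\right) = - 52 \left(-41 + 2679\right) = \left(-52\right) 2638 = -137176$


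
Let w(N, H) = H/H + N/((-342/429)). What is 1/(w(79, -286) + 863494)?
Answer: 114/98427133 ≈ 1.1582e-6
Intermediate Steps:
w(N, H) = 1 - 143*N/114 (w(N, H) = 1 + N/((-342*1/429)) = 1 + N/(-114/143) = 1 + N*(-143/114) = 1 - 143*N/114)
1/(w(79, -286) + 863494) = 1/((1 - 143/114*79) + 863494) = 1/((1 - 11297/114) + 863494) = 1/(-11183/114 + 863494) = 1/(98427133/114) = 114/98427133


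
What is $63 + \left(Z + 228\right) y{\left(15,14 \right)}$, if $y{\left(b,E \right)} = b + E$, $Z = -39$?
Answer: $5544$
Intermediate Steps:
$y{\left(b,E \right)} = E + b$
$63 + \left(Z + 228\right) y{\left(15,14 \right)} = 63 + \left(-39 + 228\right) \left(14 + 15\right) = 63 + 189 \cdot 29 = 63 + 5481 = 5544$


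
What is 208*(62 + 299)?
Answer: 75088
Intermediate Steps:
208*(62 + 299) = 208*361 = 75088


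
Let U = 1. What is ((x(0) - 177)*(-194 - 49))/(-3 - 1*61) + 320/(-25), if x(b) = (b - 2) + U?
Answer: -110183/160 ≈ -688.64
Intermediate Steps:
x(b) = -1 + b (x(b) = (b - 2) + 1 = (-2 + b) + 1 = -1 + b)
((x(0) - 177)*(-194 - 49))/(-3 - 1*61) + 320/(-25) = (((-1 + 0) - 177)*(-194 - 49))/(-3 - 1*61) + 320/(-25) = ((-1 - 177)*(-243))/(-3 - 61) + 320*(-1/25) = -178*(-243)/(-64) - 64/5 = 43254*(-1/64) - 64/5 = -21627/32 - 64/5 = -110183/160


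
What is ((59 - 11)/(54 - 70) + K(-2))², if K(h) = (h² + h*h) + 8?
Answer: 169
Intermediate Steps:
K(h) = 8 + 2*h² (K(h) = (h² + h²) + 8 = 2*h² + 8 = 8 + 2*h²)
((59 - 11)/(54 - 70) + K(-2))² = ((59 - 11)/(54 - 70) + (8 + 2*(-2)²))² = (48/(-16) + (8 + 2*4))² = (48*(-1/16) + (8 + 8))² = (-3 + 16)² = 13² = 169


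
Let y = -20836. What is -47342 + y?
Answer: -68178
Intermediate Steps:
-47342 + y = -47342 - 20836 = -68178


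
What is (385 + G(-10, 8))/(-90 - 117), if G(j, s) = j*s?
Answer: -305/207 ≈ -1.4734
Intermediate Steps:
(385 + G(-10, 8))/(-90 - 117) = (385 - 10*8)/(-90 - 117) = (385 - 80)/(-207) = 305*(-1/207) = -305/207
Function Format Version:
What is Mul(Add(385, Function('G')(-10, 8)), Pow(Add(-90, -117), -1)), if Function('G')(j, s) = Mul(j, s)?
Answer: Rational(-305, 207) ≈ -1.4734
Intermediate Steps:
Mul(Add(385, Function('G')(-10, 8)), Pow(Add(-90, -117), -1)) = Mul(Add(385, Mul(-10, 8)), Pow(Add(-90, -117), -1)) = Mul(Add(385, -80), Pow(-207, -1)) = Mul(305, Rational(-1, 207)) = Rational(-305, 207)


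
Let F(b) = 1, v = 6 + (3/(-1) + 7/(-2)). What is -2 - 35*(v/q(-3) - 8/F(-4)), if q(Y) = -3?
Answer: 1633/6 ≈ 272.17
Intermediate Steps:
v = -1/2 (v = 6 + (3*(-1) + 7*(-1/2)) = 6 + (-3 - 7/2) = 6 - 13/2 = -1/2 ≈ -0.50000)
-2 - 35*(v/q(-3) - 8/F(-4)) = -2 - 35*(-1/2/(-3) - 8/1) = -2 - 35*(-1/2*(-1/3) - 8*1) = -2 - 35*(1/6 - 8) = -2 - 35*(-47/6) = -2 + 1645/6 = 1633/6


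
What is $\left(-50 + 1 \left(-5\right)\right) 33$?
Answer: $-1815$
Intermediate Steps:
$\left(-50 + 1 \left(-5\right)\right) 33 = \left(-50 - 5\right) 33 = \left(-55\right) 33 = -1815$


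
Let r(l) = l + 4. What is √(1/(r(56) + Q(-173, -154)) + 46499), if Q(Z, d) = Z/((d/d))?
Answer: √593745618/113 ≈ 215.64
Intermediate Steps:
Q(Z, d) = Z (Q(Z, d) = Z/1 = Z*1 = Z)
r(l) = 4 + l
√(1/(r(56) + Q(-173, -154)) + 46499) = √(1/((4 + 56) - 173) + 46499) = √(1/(60 - 173) + 46499) = √(1/(-113) + 46499) = √(-1/113 + 46499) = √(5254386/113) = √593745618/113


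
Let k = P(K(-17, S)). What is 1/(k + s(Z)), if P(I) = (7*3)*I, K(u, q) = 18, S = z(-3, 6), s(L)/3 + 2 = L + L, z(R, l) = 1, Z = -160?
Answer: -1/588 ≈ -0.0017007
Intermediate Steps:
s(L) = -6 + 6*L (s(L) = -6 + 3*(L + L) = -6 + 3*(2*L) = -6 + 6*L)
S = 1
P(I) = 21*I
k = 378 (k = 21*18 = 378)
1/(k + s(Z)) = 1/(378 + (-6 + 6*(-160))) = 1/(378 + (-6 - 960)) = 1/(378 - 966) = 1/(-588) = -1/588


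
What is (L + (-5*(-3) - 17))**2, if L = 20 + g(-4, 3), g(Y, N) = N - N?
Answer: 324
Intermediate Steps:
g(Y, N) = 0
L = 20 (L = 20 + 0 = 20)
(L + (-5*(-3) - 17))**2 = (20 + (-5*(-3) - 17))**2 = (20 + (15 - 17))**2 = (20 - 2)**2 = 18**2 = 324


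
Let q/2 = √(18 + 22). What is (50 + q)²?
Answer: 2660 + 400*√10 ≈ 3924.9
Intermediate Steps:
q = 4*√10 (q = 2*√(18 + 22) = 2*√40 = 2*(2*√10) = 4*√10 ≈ 12.649)
(50 + q)² = (50 + 4*√10)²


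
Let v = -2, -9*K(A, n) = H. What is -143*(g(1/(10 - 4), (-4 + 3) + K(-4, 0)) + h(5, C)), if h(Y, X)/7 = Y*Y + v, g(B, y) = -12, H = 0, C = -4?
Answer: -21307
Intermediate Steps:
K(A, n) = 0 (K(A, n) = -⅑*0 = 0)
h(Y, X) = -14 + 7*Y² (h(Y, X) = 7*(Y*Y - 2) = 7*(Y² - 2) = 7*(-2 + Y²) = -14 + 7*Y²)
-143*(g(1/(10 - 4), (-4 + 3) + K(-4, 0)) + h(5, C)) = -143*(-12 + (-14 + 7*5²)) = -143*(-12 + (-14 + 7*25)) = -143*(-12 + (-14 + 175)) = -143*(-12 + 161) = -143*149 = -21307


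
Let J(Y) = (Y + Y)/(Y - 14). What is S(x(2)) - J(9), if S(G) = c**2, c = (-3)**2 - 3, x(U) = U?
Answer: 198/5 ≈ 39.600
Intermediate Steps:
J(Y) = 2*Y/(-14 + Y) (J(Y) = (2*Y)/(-14 + Y) = 2*Y/(-14 + Y))
c = 6 (c = 9 - 3 = 6)
S(G) = 36 (S(G) = 6**2 = 36)
S(x(2)) - J(9) = 36 - 2*9/(-14 + 9) = 36 - 2*9/(-5) = 36 - 2*9*(-1)/5 = 36 - 1*(-18/5) = 36 + 18/5 = 198/5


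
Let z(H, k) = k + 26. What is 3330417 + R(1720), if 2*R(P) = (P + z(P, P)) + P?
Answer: 3333010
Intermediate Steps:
z(H, k) = 26 + k
R(P) = 13 + 3*P/2 (R(P) = ((P + (26 + P)) + P)/2 = ((26 + 2*P) + P)/2 = (26 + 3*P)/2 = 13 + 3*P/2)
3330417 + R(1720) = 3330417 + (13 + (3/2)*1720) = 3330417 + (13 + 2580) = 3330417 + 2593 = 3333010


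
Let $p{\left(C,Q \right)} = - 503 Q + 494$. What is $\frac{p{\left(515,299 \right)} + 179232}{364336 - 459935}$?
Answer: $- \frac{29329}{95599} \approx -0.30679$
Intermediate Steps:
$p{\left(C,Q \right)} = 494 - 503 Q$
$\frac{p{\left(515,299 \right)} + 179232}{364336 - 459935} = \frac{\left(494 - 150397\right) + 179232}{364336 - 459935} = \frac{\left(494 - 150397\right) + 179232}{-95599} = \left(-149903 + 179232\right) \left(- \frac{1}{95599}\right) = 29329 \left(- \frac{1}{95599}\right) = - \frac{29329}{95599}$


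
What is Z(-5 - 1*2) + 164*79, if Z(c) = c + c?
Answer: 12942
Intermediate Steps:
Z(c) = 2*c
Z(-5 - 1*2) + 164*79 = 2*(-5 - 1*2) + 164*79 = 2*(-5 - 2) + 12956 = 2*(-7) + 12956 = -14 + 12956 = 12942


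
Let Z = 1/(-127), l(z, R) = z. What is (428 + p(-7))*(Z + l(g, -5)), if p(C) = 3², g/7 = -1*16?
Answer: -6216325/127 ≈ -48947.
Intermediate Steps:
g = -112 (g = 7*(-1*16) = 7*(-16) = -112)
p(C) = 9
Z = -1/127 ≈ -0.0078740
(428 + p(-7))*(Z + l(g, -5)) = (428 + 9)*(-1/127 - 112) = 437*(-14225/127) = -6216325/127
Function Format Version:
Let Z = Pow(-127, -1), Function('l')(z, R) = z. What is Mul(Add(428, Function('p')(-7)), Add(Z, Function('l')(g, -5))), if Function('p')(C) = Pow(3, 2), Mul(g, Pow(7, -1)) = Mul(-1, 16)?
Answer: Rational(-6216325, 127) ≈ -48947.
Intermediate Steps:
g = -112 (g = Mul(7, Mul(-1, 16)) = Mul(7, -16) = -112)
Function('p')(C) = 9
Z = Rational(-1, 127) ≈ -0.0078740
Mul(Add(428, Function('p')(-7)), Add(Z, Function('l')(g, -5))) = Mul(Add(428, 9), Add(Rational(-1, 127), -112)) = Mul(437, Rational(-14225, 127)) = Rational(-6216325, 127)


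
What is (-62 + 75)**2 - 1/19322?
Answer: 3265417/19322 ≈ 169.00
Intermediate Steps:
(-62 + 75)**2 - 1/19322 = 13**2 - 1*1/19322 = 169 - 1/19322 = 3265417/19322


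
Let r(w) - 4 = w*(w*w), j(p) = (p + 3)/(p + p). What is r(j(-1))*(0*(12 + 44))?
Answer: 0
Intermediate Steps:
j(p) = (3 + p)/(2*p) (j(p) = (3 + p)/((2*p)) = (3 + p)*(1/(2*p)) = (3 + p)/(2*p))
r(w) = 4 + w³ (r(w) = 4 + w*(w*w) = 4 + w*w² = 4 + w³)
r(j(-1))*(0*(12 + 44)) = (4 + ((½)*(3 - 1)/(-1))³)*(0*(12 + 44)) = (4 + ((½)*(-1)*2)³)*(0*56) = (4 + (-1)³)*0 = (4 - 1)*0 = 3*0 = 0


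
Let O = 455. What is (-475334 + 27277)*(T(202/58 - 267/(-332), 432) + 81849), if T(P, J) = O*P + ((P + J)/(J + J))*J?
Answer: -724886851094405/19256 ≈ -3.7645e+10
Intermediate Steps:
T(P, J) = J/2 + 911*P/2 (T(P, J) = 455*P + ((P + J)/(J + J))*J = 455*P + ((J + P)/((2*J)))*J = 455*P + ((J + P)*(1/(2*J)))*J = 455*P + ((J + P)/(2*J))*J = 455*P + (J/2 + P/2) = J/2 + 911*P/2)
(-475334 + 27277)*(T(202/58 - 267/(-332), 432) + 81849) = (-475334 + 27277)*(((½)*432 + 911*(202/58 - 267/(-332))/2) + 81849) = -448057*((216 + 911*(202*(1/58) - 267*(-1/332))/2) + 81849) = -448057*((216 + 911*(101/29 + 267/332)/2) + 81849) = -448057*((216 + (911/2)*(41275/9628)) + 81849) = -448057*((216 + 37601525/19256) + 81849) = -448057*(41760821/19256 + 81849) = -448057*1617845165/19256 = -724886851094405/19256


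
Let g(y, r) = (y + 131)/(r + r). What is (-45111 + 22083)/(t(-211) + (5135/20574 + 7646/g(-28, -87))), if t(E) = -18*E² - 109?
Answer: 48799141416/1725819937405 ≈ 0.028276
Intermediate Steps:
g(y, r) = (131 + y)/(2*r) (g(y, r) = (131 + y)/((2*r)) = (131 + y)*(1/(2*r)) = (131 + y)/(2*r))
t(E) = -109 - 18*E²
(-45111 + 22083)/(t(-211) + (5135/20574 + 7646/g(-28, -87))) = (-45111 + 22083)/((-109 - 18*(-211)²) + (5135/20574 + 7646/(((½)*(131 - 28)/(-87))))) = -23028/((-109 - 18*44521) + (5135*(1/20574) + 7646/(((½)*(-1/87)*103)))) = -23028/((-109 - 801378) + (5135/20574 + 7646/(-103/174))) = -23028/(-801487 + (5135/20574 + 7646*(-174/103))) = -23028/(-801487 + (5135/20574 - 1330404/103)) = -23028/(-801487 - 27371202991/2119122) = -23028/(-1725819937405/2119122) = -23028*(-2119122/1725819937405) = 48799141416/1725819937405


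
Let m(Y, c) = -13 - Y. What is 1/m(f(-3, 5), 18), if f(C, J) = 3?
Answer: -1/16 ≈ -0.062500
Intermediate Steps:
1/m(f(-3, 5), 18) = 1/(-13 - 1*3) = 1/(-13 - 3) = 1/(-16) = -1/16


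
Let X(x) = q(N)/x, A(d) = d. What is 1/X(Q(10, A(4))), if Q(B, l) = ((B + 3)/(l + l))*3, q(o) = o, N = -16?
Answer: -39/128 ≈ -0.30469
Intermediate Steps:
Q(B, l) = 3*(3 + B)/(2*l) (Q(B, l) = ((3 + B)/((2*l)))*3 = ((3 + B)*(1/(2*l)))*3 = ((3 + B)/(2*l))*3 = 3*(3 + B)/(2*l))
X(x) = -16/x
1/X(Q(10, A(4))) = 1/(-16*8/(3*(3 + 10))) = 1/(-16/((3/2)*(¼)*13)) = 1/(-16/39/8) = 1/(-16*8/39) = 1/(-128/39) = -39/128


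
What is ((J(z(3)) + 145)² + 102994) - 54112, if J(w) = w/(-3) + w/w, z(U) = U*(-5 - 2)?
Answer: 72291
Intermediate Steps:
z(U) = -7*U (z(U) = U*(-7) = -7*U)
J(w) = 1 - w/3 (J(w) = w*(-⅓) + 1 = -w/3 + 1 = 1 - w/3)
((J(z(3)) + 145)² + 102994) - 54112 = (((1 - (-7)*3/3) + 145)² + 102994) - 54112 = (((1 - ⅓*(-21)) + 145)² + 102994) - 54112 = (((1 + 7) + 145)² + 102994) - 54112 = ((8 + 145)² + 102994) - 54112 = (153² + 102994) - 54112 = (23409 + 102994) - 54112 = 126403 - 54112 = 72291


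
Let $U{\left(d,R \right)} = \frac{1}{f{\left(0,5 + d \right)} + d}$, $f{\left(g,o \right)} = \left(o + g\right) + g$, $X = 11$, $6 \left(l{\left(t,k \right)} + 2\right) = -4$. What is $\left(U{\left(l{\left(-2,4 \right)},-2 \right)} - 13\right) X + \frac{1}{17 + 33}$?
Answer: $- \frac{8799}{50} \approx -175.98$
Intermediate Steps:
$l{\left(t,k \right)} = - \frac{8}{3}$ ($l{\left(t,k \right)} = -2 + \frac{1}{6} \left(-4\right) = -2 - \frac{2}{3} = - \frac{8}{3}$)
$f{\left(g,o \right)} = o + 2 g$ ($f{\left(g,o \right)} = \left(g + o\right) + g = o + 2 g$)
$U{\left(d,R \right)} = \frac{1}{5 + 2 d}$ ($U{\left(d,R \right)} = \frac{1}{\left(\left(5 + d\right) + 2 \cdot 0\right) + d} = \frac{1}{\left(\left(5 + d\right) + 0\right) + d} = \frac{1}{\left(5 + d\right) + d} = \frac{1}{5 + 2 d}$)
$\left(U{\left(l{\left(-2,4 \right)},-2 \right)} - 13\right) X + \frac{1}{17 + 33} = \left(\frac{1}{5 + 2 \left(- \frac{8}{3}\right)} - 13\right) 11 + \frac{1}{17 + 33} = \left(\frac{1}{5 - \frac{16}{3}} - 13\right) 11 + \frac{1}{50} = \left(\frac{1}{- \frac{1}{3}} - 13\right) 11 + \frac{1}{50} = \left(-3 - 13\right) 11 + \frac{1}{50} = \left(-16\right) 11 + \frac{1}{50} = -176 + \frac{1}{50} = - \frac{8799}{50}$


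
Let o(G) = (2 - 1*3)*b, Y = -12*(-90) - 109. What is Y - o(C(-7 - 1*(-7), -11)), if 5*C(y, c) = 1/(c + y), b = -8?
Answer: 963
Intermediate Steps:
Y = 971 (Y = 1080 - 109 = 971)
C(y, c) = 1/(5*(c + y))
o(G) = 8 (o(G) = (2 - 1*3)*(-8) = (2 - 3)*(-8) = -1*(-8) = 8)
Y - o(C(-7 - 1*(-7), -11)) = 971 - 1*8 = 971 - 8 = 963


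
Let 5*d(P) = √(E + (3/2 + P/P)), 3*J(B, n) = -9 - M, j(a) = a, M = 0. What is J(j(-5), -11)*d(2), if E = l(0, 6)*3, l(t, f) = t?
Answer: -3*√10/10 ≈ -0.94868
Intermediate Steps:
E = 0 (E = 0*3 = 0)
J(B, n) = -3 (J(B, n) = (-9 - 1*0)/3 = (-9 + 0)/3 = (⅓)*(-9) = -3)
d(P) = √10/10 (d(P) = √(0 + (3/2 + P/P))/5 = √(0 + (3*(½) + 1))/5 = √(0 + (3/2 + 1))/5 = √(0 + 5/2)/5 = √(5/2)/5 = (√10/2)/5 = √10/10)
J(j(-5), -11)*d(2) = -3*√10/10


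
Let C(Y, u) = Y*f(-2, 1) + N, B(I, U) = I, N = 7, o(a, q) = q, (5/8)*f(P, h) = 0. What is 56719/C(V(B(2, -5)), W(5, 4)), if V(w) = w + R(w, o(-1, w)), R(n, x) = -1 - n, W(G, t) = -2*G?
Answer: 56719/7 ≈ 8102.7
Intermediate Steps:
f(P, h) = 0 (f(P, h) = (8/5)*0 = 0)
V(w) = -1 (V(w) = w + (-1 - w) = -1)
C(Y, u) = 7 (C(Y, u) = Y*0 + 7 = 0 + 7 = 7)
56719/C(V(B(2, -5)), W(5, 4)) = 56719/7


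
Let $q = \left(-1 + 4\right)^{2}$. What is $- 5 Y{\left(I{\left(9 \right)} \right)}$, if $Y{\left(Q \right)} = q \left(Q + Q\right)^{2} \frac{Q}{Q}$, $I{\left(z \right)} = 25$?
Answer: $-112500$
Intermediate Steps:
$q = 9$ ($q = 3^{2} = 9$)
$Y{\left(Q \right)} = 36 Q^{2}$ ($Y{\left(Q \right)} = 9 \left(Q + Q\right)^{2} \frac{Q}{Q} = 9 \left(2 Q\right)^{2} \cdot 1 = 9 \cdot 4 Q^{2} \cdot 1 = 36 Q^{2} \cdot 1 = 36 Q^{2}$)
$- 5 Y{\left(I{\left(9 \right)} \right)} = - 5 \cdot 36 \cdot 25^{2} = - 5 \cdot 36 \cdot 625 = \left(-5\right) 22500 = -112500$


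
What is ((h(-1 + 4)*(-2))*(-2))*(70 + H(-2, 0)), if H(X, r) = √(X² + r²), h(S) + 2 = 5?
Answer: 864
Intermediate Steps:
h(S) = 3 (h(S) = -2 + 5 = 3)
((h(-1 + 4)*(-2))*(-2))*(70 + H(-2, 0)) = ((3*(-2))*(-2))*(70 + √((-2)² + 0²)) = (-6*(-2))*(70 + √(4 + 0)) = 12*(70 + √4) = 12*(70 + 2) = 12*72 = 864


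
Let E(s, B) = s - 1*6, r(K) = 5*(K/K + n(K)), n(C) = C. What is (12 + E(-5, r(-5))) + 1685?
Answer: 1686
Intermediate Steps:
r(K) = 5 + 5*K (r(K) = 5*(K/K + K) = 5*(1 + K) = 5 + 5*K)
E(s, B) = -6 + s (E(s, B) = s - 6 = -6 + s)
(12 + E(-5, r(-5))) + 1685 = (12 + (-6 - 5)) + 1685 = (12 - 11) + 1685 = 1 + 1685 = 1686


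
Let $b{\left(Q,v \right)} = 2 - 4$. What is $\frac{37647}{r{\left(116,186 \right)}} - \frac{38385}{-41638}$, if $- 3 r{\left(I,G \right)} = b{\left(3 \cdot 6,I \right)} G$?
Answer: $\frac{786152763}{2581556} \approx 304.53$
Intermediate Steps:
$b{\left(Q,v \right)} = -2$ ($b{\left(Q,v \right)} = 2 - 4 = -2$)
$r{\left(I,G \right)} = \frac{2 G}{3}$ ($r{\left(I,G \right)} = - \frac{\left(-2\right) G}{3} = \frac{2 G}{3}$)
$\frac{37647}{r{\left(116,186 \right)}} - \frac{38385}{-41638} = \frac{37647}{\frac{2}{3} \cdot 186} - \frac{38385}{-41638} = \frac{37647}{124} - - \frac{38385}{41638} = 37647 \cdot \frac{1}{124} + \frac{38385}{41638} = \frac{37647}{124} + \frac{38385}{41638} = \frac{786152763}{2581556}$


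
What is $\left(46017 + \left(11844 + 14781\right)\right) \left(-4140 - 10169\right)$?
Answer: $-1039434378$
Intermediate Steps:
$\left(46017 + \left(11844 + 14781\right)\right) \left(-4140 - 10169\right) = \left(46017 + 26625\right) \left(-14309\right) = 72642 \left(-14309\right) = -1039434378$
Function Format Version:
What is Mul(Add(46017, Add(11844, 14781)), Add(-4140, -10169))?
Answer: -1039434378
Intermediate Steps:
Mul(Add(46017, Add(11844, 14781)), Add(-4140, -10169)) = Mul(Add(46017, 26625), -14309) = Mul(72642, -14309) = -1039434378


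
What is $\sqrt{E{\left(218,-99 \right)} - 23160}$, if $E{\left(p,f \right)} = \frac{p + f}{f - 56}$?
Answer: $\frac{i \sqrt{556437445}}{155} \approx 152.19 i$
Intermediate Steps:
$E{\left(p,f \right)} = \frac{f + p}{-56 + f}$
$\sqrt{E{\left(218,-99 \right)} - 23160} = \sqrt{\frac{-99 + 218}{-56 - 99} - 23160} = \sqrt{\frac{1}{-155} \cdot 119 - 23160} = \sqrt{\left(- \frac{1}{155}\right) 119 - 23160} = \sqrt{- \frac{119}{155} - 23160} = \sqrt{- \frac{3589919}{155}} = \frac{i \sqrt{556437445}}{155}$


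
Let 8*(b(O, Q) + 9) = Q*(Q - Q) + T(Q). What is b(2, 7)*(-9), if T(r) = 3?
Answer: 621/8 ≈ 77.625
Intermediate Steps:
b(O, Q) = -69/8 (b(O, Q) = -9 + (Q*(Q - Q) + 3)/8 = -9 + (Q*0 + 3)/8 = -9 + (0 + 3)/8 = -9 + (⅛)*3 = -9 + 3/8 = -69/8)
b(2, 7)*(-9) = -69/8*(-9) = 621/8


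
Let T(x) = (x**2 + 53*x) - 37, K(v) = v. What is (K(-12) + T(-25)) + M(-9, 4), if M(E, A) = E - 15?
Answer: -773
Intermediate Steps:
M(E, A) = -15 + E
T(x) = -37 + x**2 + 53*x
(K(-12) + T(-25)) + M(-9, 4) = (-12 + (-37 + (-25)**2 + 53*(-25))) + (-15 - 9) = (-12 + (-37 + 625 - 1325)) - 24 = (-12 - 737) - 24 = -749 - 24 = -773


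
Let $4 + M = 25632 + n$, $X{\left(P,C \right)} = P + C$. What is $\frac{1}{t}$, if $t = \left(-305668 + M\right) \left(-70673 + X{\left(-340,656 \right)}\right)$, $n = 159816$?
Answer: $\frac{1}{8458599968} \approx 1.1822 \cdot 10^{-10}$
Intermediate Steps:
$X{\left(P,C \right)} = C + P$
$M = 185444$ ($M = -4 + \left(25632 + 159816\right) = -4 + 185448 = 185444$)
$t = 8458599968$ ($t = \left(-305668 + 185444\right) \left(-70673 + \left(656 - 340\right)\right) = - 120224 \left(-70673 + 316\right) = \left(-120224\right) \left(-70357\right) = 8458599968$)
$\frac{1}{t} = \frac{1}{8458599968}$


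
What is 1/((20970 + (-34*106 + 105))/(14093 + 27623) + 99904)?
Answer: 41716/4167612735 ≈ 1.0010e-5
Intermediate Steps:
1/((20970 + (-34*106 + 105))/(14093 + 27623) + 99904) = 1/((20970 + (-3604 + 105))/41716 + 99904) = 1/((20970 - 3499)*(1/41716) + 99904) = 1/(17471*(1/41716) + 99904) = 1/(17471/41716 + 99904) = 1/(4167612735/41716) = 41716/4167612735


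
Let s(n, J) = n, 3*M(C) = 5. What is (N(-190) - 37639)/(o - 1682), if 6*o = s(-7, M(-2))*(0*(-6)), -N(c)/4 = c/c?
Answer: 37643/1682 ≈ 22.380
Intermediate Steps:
N(c) = -4 (N(c) = -4*c/c = -4*1 = -4)
M(C) = 5/3 (M(C) = (1/3)*5 = 5/3)
o = 0 (o = (-0*(-6))/6 = (-7*0)/6 = (1/6)*0 = 0)
(N(-190) - 37639)/(o - 1682) = (-4 - 37639)/(0 - 1682) = -37643/(-1682) = -37643*(-1/1682) = 37643/1682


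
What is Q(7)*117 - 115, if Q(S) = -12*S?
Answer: -9943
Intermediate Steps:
Q(7)*117 - 115 = -12*7*117 - 115 = -84*117 - 115 = -9828 - 115 = -9943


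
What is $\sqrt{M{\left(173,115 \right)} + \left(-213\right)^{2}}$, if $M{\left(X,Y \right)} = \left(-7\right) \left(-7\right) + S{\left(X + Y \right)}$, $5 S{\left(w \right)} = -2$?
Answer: $\frac{12 \sqrt{7885}}{5} \approx 213.11$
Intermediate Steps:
$S{\left(w \right)} = - \frac{2}{5}$ ($S{\left(w \right)} = \frac{1}{5} \left(-2\right) = - \frac{2}{5}$)
$M{\left(X,Y \right)} = \frac{243}{5}$ ($M{\left(X,Y \right)} = \left(-7\right) \left(-7\right) - \frac{2}{5} = 49 - \frac{2}{5} = \frac{243}{5}$)
$\sqrt{M{\left(173,115 \right)} + \left(-213\right)^{2}} = \sqrt{\frac{243}{5} + \left(-213\right)^{2}} = \sqrt{\frac{243}{5} + 45369} = \sqrt{\frac{227088}{5}} = \frac{12 \sqrt{7885}}{5}$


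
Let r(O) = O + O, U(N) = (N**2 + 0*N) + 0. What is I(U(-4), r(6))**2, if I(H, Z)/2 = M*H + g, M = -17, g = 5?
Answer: 285156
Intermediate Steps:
U(N) = N**2 (U(N) = (N**2 + 0) + 0 = N**2 + 0 = N**2)
r(O) = 2*O
I(H, Z) = 10 - 34*H (I(H, Z) = 2*(-17*H + 5) = 2*(5 - 17*H) = 10 - 34*H)
I(U(-4), r(6))**2 = (10 - 34*(-4)**2)**2 = (10 - 34*16)**2 = (10 - 544)**2 = (-534)**2 = 285156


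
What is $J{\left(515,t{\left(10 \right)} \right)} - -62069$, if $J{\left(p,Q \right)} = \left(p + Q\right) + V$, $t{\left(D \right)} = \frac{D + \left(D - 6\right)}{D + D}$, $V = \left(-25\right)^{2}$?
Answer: $\frac{632097}{10} \approx 63210.0$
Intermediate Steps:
$V = 625$
$t{\left(D \right)} = \frac{-6 + 2 D}{2 D}$ ($t{\left(D \right)} = \frac{D + \left(-6 + D\right)}{2 D} = \left(-6 + 2 D\right) \frac{1}{2 D} = \frac{-6 + 2 D}{2 D}$)
$J{\left(p,Q \right)} = 625 + Q + p$ ($J{\left(p,Q \right)} = \left(p + Q\right) + 625 = \left(Q + p\right) + 625 = 625 + Q + p$)
$J{\left(515,t{\left(10 \right)} \right)} - -62069 = \left(625 + \frac{-3 + 10}{10} + 515\right) - -62069 = \left(625 + \frac{1}{10} \cdot 7 + 515\right) + 62069 = \left(625 + \frac{7}{10} + 515\right) + 62069 = \frac{11407}{10} + 62069 = \frac{632097}{10}$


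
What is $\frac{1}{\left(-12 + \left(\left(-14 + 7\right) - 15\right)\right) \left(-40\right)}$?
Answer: $\frac{1}{1360} \approx 0.00073529$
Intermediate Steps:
$\frac{1}{\left(-12 + \left(\left(-14 + 7\right) - 15\right)\right) \left(-40\right)} = \frac{1}{\left(-12 - 22\right) \left(-40\right)} = \frac{1}{\left(-34\right) \left(-40\right)} = \frac{1}{1360}$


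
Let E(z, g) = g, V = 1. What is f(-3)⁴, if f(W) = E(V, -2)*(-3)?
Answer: 1296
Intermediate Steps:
f(W) = 6 (f(W) = -2*(-3) = 6)
f(-3)⁴ = 6⁴ = 1296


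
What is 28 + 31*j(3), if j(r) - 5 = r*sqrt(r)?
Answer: 183 + 93*sqrt(3) ≈ 344.08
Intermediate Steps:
j(r) = 5 + r**(3/2) (j(r) = 5 + r*sqrt(r) = 5 + r**(3/2))
28 + 31*j(3) = 28 + 31*(5 + 3**(3/2)) = 28 + 31*(5 + 3*sqrt(3)) = 28 + (155 + 93*sqrt(3)) = 183 + 93*sqrt(3)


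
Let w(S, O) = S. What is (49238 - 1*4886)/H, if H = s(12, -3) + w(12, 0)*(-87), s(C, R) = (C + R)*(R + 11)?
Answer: -1232/27 ≈ -45.630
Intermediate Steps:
s(C, R) = (11 + R)*(C + R) (s(C, R) = (C + R)*(11 + R) = (11 + R)*(C + R))
H = -972 (H = ((-3)² + 11*12 + 11*(-3) + 12*(-3)) + 12*(-87) = (9 + 132 - 33 - 36) - 1044 = 72 - 1044 = -972)
(49238 - 1*4886)/H = (49238 - 1*4886)/(-972) = (49238 - 4886)*(-1/972) = 44352*(-1/972) = -1232/27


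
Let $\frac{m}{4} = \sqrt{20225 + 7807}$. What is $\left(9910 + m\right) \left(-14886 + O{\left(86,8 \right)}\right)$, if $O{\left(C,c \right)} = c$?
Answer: $-147440980 - 476096 \sqrt{438} \approx -1.574 \cdot 10^{8}$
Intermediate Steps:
$m = 32 \sqrt{438}$ ($m = 4 \sqrt{20225 + 7807} = 4 \sqrt{28032} = 4 \cdot 8 \sqrt{438} = 32 \sqrt{438} \approx 669.71$)
$\left(9910 + m\right) \left(-14886 + O{\left(86,8 \right)}\right) = \left(9910 + 32 \sqrt{438}\right) \left(-14886 + 8\right) = \left(9910 + 32 \sqrt{438}\right) \left(-14878\right) = -147440980 - 476096 \sqrt{438}$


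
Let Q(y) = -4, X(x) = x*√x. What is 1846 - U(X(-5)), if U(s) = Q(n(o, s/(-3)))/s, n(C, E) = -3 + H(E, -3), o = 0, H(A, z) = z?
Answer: 1846 + 4*I*√5/25 ≈ 1846.0 + 0.35777*I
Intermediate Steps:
X(x) = x^(3/2)
n(C, E) = -6 (n(C, E) = -3 - 3 = -6)
U(s) = -4/s
1846 - U(X(-5)) = 1846 - (-4)/((-5)^(3/2)) = 1846 - (-4)/((-5*I*√5)) = 1846 - (-4)*I*√5/25 = 1846 + 4*I*√5/25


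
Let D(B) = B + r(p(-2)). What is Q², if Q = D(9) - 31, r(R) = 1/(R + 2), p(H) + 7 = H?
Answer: 24025/49 ≈ 490.31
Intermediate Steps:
p(H) = -7 + H
r(R) = 1/(2 + R)
D(B) = -⅐ + B (D(B) = B + 1/(2 + (-7 - 2)) = B + 1/(2 - 9) = B + 1/(-7) = B - ⅐ = -⅐ + B)
Q = -155/7 (Q = (-⅐ + 9) - 31 = 62/7 - 31 = -155/7 ≈ -22.143)
Q² = (-155/7)² = 24025/49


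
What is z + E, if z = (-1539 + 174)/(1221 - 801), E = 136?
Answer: 531/4 ≈ 132.75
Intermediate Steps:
z = -13/4 (z = -1365/420 = -1365*1/420 = -13/4 ≈ -3.2500)
z + E = -13/4 + 136 = 531/4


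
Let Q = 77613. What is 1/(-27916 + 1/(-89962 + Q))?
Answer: -12349/344734685 ≈ -3.5822e-5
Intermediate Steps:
1/(-27916 + 1/(-89962 + Q)) = 1/(-27916 + 1/(-89962 + 77613)) = 1/(-27916 + 1/(-12349)) = 1/(-27916 - 1/12349) = 1/(-344734685/12349) = -12349/344734685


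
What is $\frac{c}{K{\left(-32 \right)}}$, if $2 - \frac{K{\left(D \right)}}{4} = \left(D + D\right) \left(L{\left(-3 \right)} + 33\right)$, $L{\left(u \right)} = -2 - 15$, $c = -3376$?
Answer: $- \frac{422}{513} \approx -0.82261$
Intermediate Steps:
$L{\left(u \right)} = -17$ ($L{\left(u \right)} = -2 - 15 = -17$)
$K{\left(D \right)} = 8 - 128 D$ ($K{\left(D \right)} = 8 - 4 \left(D + D\right) \left(-17 + 33\right) = 8 - 4 \cdot 2 D 16 = 8 - 4 \cdot 32 D = 8 - 128 D$)
$\frac{c}{K{\left(-32 \right)}} = - \frac{3376}{8 - -4096} = - \frac{3376}{8 + 4096} = - \frac{3376}{4104} = \left(-3376\right) \frac{1}{4104} = - \frac{422}{513}$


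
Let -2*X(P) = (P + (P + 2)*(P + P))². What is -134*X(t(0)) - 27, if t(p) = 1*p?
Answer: -27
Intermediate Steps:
t(p) = p
X(P) = -(P + 2*P*(2 + P))²/2 (X(P) = -(P + (P + 2)*(P + P))²/2 = -(P + (2 + P)*(2*P))²/2 = -(P + 2*P*(2 + P))²/2)
-134*X(t(0)) - 27 = -(-67)*0²*(5 + 2*0)² - 27 = -(-67)*0*(5 + 0)² - 27 = -(-67)*0*5² - 27 = -(-67)*0*25 - 27 = -134*0 - 27 = 0 - 27 = -27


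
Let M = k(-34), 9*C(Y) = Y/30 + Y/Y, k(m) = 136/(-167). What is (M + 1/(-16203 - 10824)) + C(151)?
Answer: -6501163/45135090 ≈ -0.14404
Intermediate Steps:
k(m) = -136/167 (k(m) = 136*(-1/167) = -136/167)
C(Y) = ⅑ + Y/270 (C(Y) = (Y/30 + Y/Y)/9 = (Y*(1/30) + 1)/9 = (Y/30 + 1)/9 = (1 + Y/30)/9 = ⅑ + Y/270)
M = -136/167 ≈ -0.81437
(M + 1/(-16203 - 10824)) + C(151) = (-136/167 + 1/(-16203 - 10824)) + (⅑ + (1/270)*151) = (-136/167 + 1/(-27027)) + (⅑ + 151/270) = (-136/167 - 1/27027) + 181/270 = -3675839/4513509 + 181/270 = -6501163/45135090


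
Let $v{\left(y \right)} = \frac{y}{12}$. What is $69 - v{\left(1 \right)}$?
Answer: $\frac{827}{12} \approx 68.917$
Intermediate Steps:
$v{\left(y \right)} = \frac{y}{12}$ ($v{\left(y \right)} = y \frac{1}{12} = \frac{y}{12}$)
$69 - v{\left(1 \right)} = 69 - \frac{1}{12} \cdot 1 = 69 - \frac{1}{12} = \frac{827}{12}$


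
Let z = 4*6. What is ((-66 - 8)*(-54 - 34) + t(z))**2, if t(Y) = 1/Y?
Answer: 24426251521/576 ≈ 4.2407e+7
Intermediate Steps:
z = 24
t(Y) = 1/Y
((-66 - 8)*(-54 - 34) + t(z))**2 = ((-66 - 8)*(-54 - 34) + 1/24)**2 = (-74*(-88) + 1/24)**2 = (6512 + 1/24)**2 = (156289/24)**2 = 24426251521/576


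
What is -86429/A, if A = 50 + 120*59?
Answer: -86429/7130 ≈ -12.122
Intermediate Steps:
A = 7130 (A = 50 + 7080 = 7130)
-86429/A = -86429/7130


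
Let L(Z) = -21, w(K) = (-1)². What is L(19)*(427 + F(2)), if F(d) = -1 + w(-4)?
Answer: -8967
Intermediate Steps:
w(K) = 1
F(d) = 0 (F(d) = -1 + 1 = 0)
L(19)*(427 + F(2)) = -21*(427 + 0) = -21*427 = -8967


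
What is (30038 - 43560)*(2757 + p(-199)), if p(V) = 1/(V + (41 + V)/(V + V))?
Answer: -736691777755/19761 ≈ -3.7280e+7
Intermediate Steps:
p(V) = 1/(V + (41 + V)/(2*V)) (p(V) = 1/(V + (41 + V)/((2*V))) = 1/(V + (41 + V)*(1/(2*V))) = 1/(V + (41 + V)/(2*V)))
(30038 - 43560)*(2757 + p(-199)) = (30038 - 43560)*(2757 + 2*(-199)/(41 - 199 + 2*(-199)²)) = -13522*(2757 + 2*(-199)/(41 - 199 + 2*39601)) = -13522*(2757 + 2*(-199)/(41 - 199 + 79202)) = -13522*(2757 + 2*(-199)/79044) = -13522*(2757 + 2*(-199)*(1/79044)) = -13522*(2757 - 199/39522) = -13522*108961955/39522 = -736691777755/19761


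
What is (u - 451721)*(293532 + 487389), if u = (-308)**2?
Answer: -278677125297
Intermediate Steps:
u = 94864
(u - 451721)*(293532 + 487389) = (94864 - 451721)*(293532 + 487389) = -356857*780921 = -278677125297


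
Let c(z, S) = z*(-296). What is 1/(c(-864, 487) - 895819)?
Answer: -1/640075 ≈ -1.5623e-6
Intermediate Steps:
c(z, S) = -296*z
1/(c(-864, 487) - 895819) = 1/(-296*(-864) - 895819) = 1/(255744 - 895819) = 1/(-640075) = -1/640075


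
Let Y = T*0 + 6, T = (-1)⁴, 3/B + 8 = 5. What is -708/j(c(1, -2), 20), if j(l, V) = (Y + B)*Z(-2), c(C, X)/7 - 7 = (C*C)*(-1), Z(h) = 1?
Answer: -708/5 ≈ -141.60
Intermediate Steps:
B = -1 (B = 3/(-8 + 5) = 3/(-3) = 3*(-⅓) = -1)
T = 1
Y = 6 (Y = 1*0 + 6 = 0 + 6 = 6)
c(C, X) = 49 - 7*C² (c(C, X) = 49 + 7*((C*C)*(-1)) = 49 + 7*(C²*(-1)) = 49 + 7*(-C²) = 49 - 7*C²)
j(l, V) = 5 (j(l, V) = (6 - 1)*1 = 5*1 = 5)
-708/j(c(1, -2), 20) = -708/5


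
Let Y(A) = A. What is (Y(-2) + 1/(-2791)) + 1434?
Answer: 3996711/2791 ≈ 1432.0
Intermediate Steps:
(Y(-2) + 1/(-2791)) + 1434 = (-2 + 1/(-2791)) + 1434 = (-2 - 1/2791) + 1434 = -5583/2791 + 1434 = 3996711/2791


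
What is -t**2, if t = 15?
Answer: -225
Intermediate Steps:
-t**2 = -1*15**2 = -1*225 = -225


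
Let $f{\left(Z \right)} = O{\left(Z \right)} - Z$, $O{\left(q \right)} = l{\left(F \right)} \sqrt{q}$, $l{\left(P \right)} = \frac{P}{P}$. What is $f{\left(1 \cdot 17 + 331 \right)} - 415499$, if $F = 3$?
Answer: $-415847 + 2 \sqrt{87} \approx -4.1583 \cdot 10^{5}$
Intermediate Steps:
$l{\left(P \right)} = 1$
$O{\left(q \right)} = \sqrt{q}$ ($O{\left(q \right)} = 1 \sqrt{q} = \sqrt{q}$)
$f{\left(Z \right)} = \sqrt{Z} - Z$
$f{\left(1 \cdot 17 + 331 \right)} - 415499 = \left(\sqrt{1 \cdot 17 + 331} - \left(1 \cdot 17 + 331\right)\right) - 415499 = \left(\sqrt{17 + 331} - \left(17 + 331\right)\right) - 415499 = \left(\sqrt{348} - 348\right) - 415499 = \left(2 \sqrt{87} - 348\right) - 415499 = \left(-348 + 2 \sqrt{87}\right) - 415499 = -415847 + 2 \sqrt{87}$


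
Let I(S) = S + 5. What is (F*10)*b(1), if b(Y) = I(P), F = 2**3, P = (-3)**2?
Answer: 1120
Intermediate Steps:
P = 9
I(S) = 5 + S
F = 8
b(Y) = 14 (b(Y) = 5 + 9 = 14)
(F*10)*b(1) = (8*10)*14 = 80*14 = 1120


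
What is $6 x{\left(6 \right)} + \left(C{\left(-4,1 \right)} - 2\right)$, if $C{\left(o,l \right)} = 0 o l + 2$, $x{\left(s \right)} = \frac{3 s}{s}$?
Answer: $18$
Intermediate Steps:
$x{\left(s \right)} = 3$
$C{\left(o,l \right)} = 2$ ($C{\left(o,l \right)} = 0 l + 2 = 0 + 2 = 2$)
$6 x{\left(6 \right)} + \left(C{\left(-4,1 \right)} - 2\right) = 6 \cdot 3 + \left(2 - 2\right) = 18 + 0 = 18$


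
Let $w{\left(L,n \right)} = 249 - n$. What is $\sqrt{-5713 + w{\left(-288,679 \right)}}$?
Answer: $i \sqrt{6143} \approx 78.377 i$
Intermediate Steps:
$\sqrt{-5713 + w{\left(-288,679 \right)}} = \sqrt{-5713 + \left(249 - 679\right)} = \sqrt{-5713 - 430} = \sqrt{-6143} = i \sqrt{6143}$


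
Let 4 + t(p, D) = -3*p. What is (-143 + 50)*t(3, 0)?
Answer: 1209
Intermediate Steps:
t(p, D) = -4 - 3*p
(-143 + 50)*t(3, 0) = (-143 + 50)*(-4 - 3*3) = -93*(-4 - 9) = -93*(-13) = 1209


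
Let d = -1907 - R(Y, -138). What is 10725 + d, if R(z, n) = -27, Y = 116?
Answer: 8845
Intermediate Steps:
d = -1880 (d = -1907 - 1*(-27) = -1907 + 27 = -1880)
10725 + d = 10725 - 1880 = 8845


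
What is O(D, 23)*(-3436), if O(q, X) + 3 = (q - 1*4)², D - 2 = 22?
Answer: -1364092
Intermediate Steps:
D = 24 (D = 2 + 22 = 24)
O(q, X) = -3 + (-4 + q)² (O(q, X) = -3 + (q - 1*4)² = -3 + (q - 4)² = -3 + (-4 + q)²)
O(D, 23)*(-3436) = (-3 + (-4 + 24)²)*(-3436) = (-3 + 20²)*(-3436) = (-3 + 400)*(-3436) = 397*(-3436) = -1364092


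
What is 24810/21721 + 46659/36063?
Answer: 636067723/261108141 ≈ 2.4360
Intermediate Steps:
24810/21721 + 46659/36063 = 24810*(1/21721) + 46659*(1/36063) = 24810/21721 + 15553/12021 = 636067723/261108141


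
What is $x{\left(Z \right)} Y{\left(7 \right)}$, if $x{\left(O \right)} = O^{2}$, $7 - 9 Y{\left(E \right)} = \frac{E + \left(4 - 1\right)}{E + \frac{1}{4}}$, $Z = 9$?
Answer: $\frac{1467}{29} \approx 50.586$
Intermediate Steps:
$Y{\left(E \right)} = \frac{7}{9} - \frac{3 + E}{9 \left(\frac{1}{4} + E\right)}$ ($Y{\left(E \right)} = \frac{7}{9} - \frac{\left(E + \left(4 - 1\right)\right) \frac{1}{E + \frac{1}{4}}}{9} = \frac{7}{9} - \frac{\left(E + 3\right) \frac{1}{\frac{1}{4} + E}}{9} = \frac{7}{9} - \frac{\left(3 + E\right) \frac{1}{\frac{1}{4} + E}}{9} = \frac{7}{9} - \frac{\frac{1}{\frac{1}{4} + E} \left(3 + E\right)}{9} = \frac{7}{9} - \frac{3 + E}{9 \left(\frac{1}{4} + E\right)}$)
$x{\left(Z \right)} Y{\left(7 \right)} = 9^{2} \frac{-5 + 24 \cdot 7}{9 \left(1 + 4 \cdot 7\right)} = 81 \frac{-5 + 168}{9 \left(1 + 28\right)} = 81 \cdot \frac{1}{9} \cdot \frac{1}{29} \cdot 163 = 81 \cdot \frac{163}{261} = \frac{1467}{29}$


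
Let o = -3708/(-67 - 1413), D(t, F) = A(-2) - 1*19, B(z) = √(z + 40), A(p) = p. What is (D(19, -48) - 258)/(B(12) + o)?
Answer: 95694210/6259471 - 76390200*√13/6259471 ≈ -28.714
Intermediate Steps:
B(z) = √(40 + z)
D(t, F) = -21 (D(t, F) = -2 - 1*19 = -2 - 19 = -21)
o = 927/370 (o = -3708/(-1480) = -3708*(-1/1480) = 927/370 ≈ 2.5054)
(D(19, -48) - 258)/(B(12) + o) = (-21 - 258)/(√(40 + 12) + 927/370) = -279/(√52 + 927/370) = -279/(2*√13 + 927/370) = -279/(927/370 + 2*√13)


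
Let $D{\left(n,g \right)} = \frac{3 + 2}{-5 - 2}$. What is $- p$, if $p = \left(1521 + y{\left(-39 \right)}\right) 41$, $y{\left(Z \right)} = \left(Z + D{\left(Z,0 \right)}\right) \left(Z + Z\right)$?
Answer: $- \frac{1325571}{7} \approx -1.8937 \cdot 10^{5}$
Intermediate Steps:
$D{\left(n,g \right)} = - \frac{5}{7}$ ($D{\left(n,g \right)} = \frac{5}{-7} = 5 \left(- \frac{1}{7}\right) = - \frac{5}{7}$)
$y{\left(Z \right)} = 2 Z \left(- \frac{5}{7} + Z\right)$ ($y{\left(Z \right)} = \left(Z - \frac{5}{7}\right) \left(Z + Z\right) = \left(- \frac{5}{7} + Z\right) 2 Z = 2 Z \left(- \frac{5}{7} + Z\right)$)
$p = \frac{1325571}{7}$ ($p = \left(1521 + \frac{2}{7} \left(-39\right) \left(-5 + 7 \left(-39\right)\right)\right) 41 = \left(1521 + \frac{2}{7} \left(-39\right) \left(-5 - 273\right)\right) 41 = \left(1521 + \frac{2}{7} \left(-39\right) \left(-278\right)\right) 41 = \left(1521 + \frac{21684}{7}\right) 41 = \frac{32331}{7} \cdot 41 = \frac{1325571}{7} \approx 1.8937 \cdot 10^{5}$)
$- p = \left(-1\right) \frac{1325571}{7} = - \frac{1325571}{7}$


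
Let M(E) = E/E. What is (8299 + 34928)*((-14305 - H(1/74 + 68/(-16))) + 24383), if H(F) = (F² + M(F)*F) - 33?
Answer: 9560559292497/21904 ≈ 4.3648e+8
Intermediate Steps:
M(E) = 1
H(F) = -33 + F + F² (H(F) = (F² + 1*F) - 33 = (F² + F) - 33 = (F + F²) - 33 = -33 + F + F²)
(8299 + 34928)*((-14305 - H(1/74 + 68/(-16))) + 24383) = (8299 + 34928)*((-14305 - (-33 + (1/74 + 68/(-16)) + (1/74 + 68/(-16))²)) + 24383) = 43227*((-14305 - (-33 + (1*(1/74) + 68*(-1/16)) + (1*(1/74) + 68*(-1/16))²)) + 24383) = 43227*((-14305 - (-33 + (1/74 - 17/4) + (1/74 - 17/4)²)) + 24383) = 43227*((-14305 - (-33 - 627/148 + (-627/148)²)) + 24383) = 43227*((-14305 - (-33 - 627/148 + 393129/21904)) + 24383) = 43227*((-14305 - 1*(-422499/21904)) + 24383) = 43227*((-14305 + 422499/21904) + 24383) = 43227*(-312914221/21904 + 24383) = 43227*(221171011/21904) = 9560559292497/21904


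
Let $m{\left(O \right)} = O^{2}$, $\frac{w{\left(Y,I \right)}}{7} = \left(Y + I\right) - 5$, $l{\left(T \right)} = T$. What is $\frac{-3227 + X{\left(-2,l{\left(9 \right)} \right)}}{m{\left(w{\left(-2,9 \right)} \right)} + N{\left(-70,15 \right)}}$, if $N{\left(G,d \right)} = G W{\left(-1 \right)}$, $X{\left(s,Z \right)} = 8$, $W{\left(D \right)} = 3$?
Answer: $\frac{3219}{14} \approx 229.93$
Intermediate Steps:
$w{\left(Y,I \right)} = -35 + 7 I + 7 Y$ ($w{\left(Y,I \right)} = 7 \left(\left(Y + I\right) - 5\right) = 7 \left(\left(I + Y\right) - 5\right) = 7 \left(-5 + I + Y\right) = -35 + 7 I + 7 Y$)
$N{\left(G,d \right)} = 3 G$ ($N{\left(G,d \right)} = G 3 = 3 G$)
$\frac{-3227 + X{\left(-2,l{\left(9 \right)} \right)}}{m{\left(w{\left(-2,9 \right)} \right)} + N{\left(-70,15 \right)}} = \frac{-3227 + 8}{\left(-35 + 7 \cdot 9 + 7 \left(-2\right)\right)^{2} + 3 \left(-70\right)} = - \frac{3219}{\left(-35 + 63 - 14\right)^{2} - 210} = - \frac{3219}{14^{2} - 210} = - \frac{3219}{196 - 210} = - \frac{3219}{-14} = \left(-3219\right) \left(- \frac{1}{14}\right) = \frac{3219}{14}$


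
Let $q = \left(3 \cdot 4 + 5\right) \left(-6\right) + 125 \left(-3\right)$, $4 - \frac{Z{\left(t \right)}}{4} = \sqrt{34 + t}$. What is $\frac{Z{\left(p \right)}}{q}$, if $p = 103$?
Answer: $- \frac{16}{477} + \frac{4 \sqrt{137}}{477} \approx 0.06461$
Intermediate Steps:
$Z{\left(t \right)} = 16 - 4 \sqrt{34 + t}$
$q = -477$ ($q = \left(12 + 5\right) \left(-6\right) - 375 = 17 \left(-6\right) - 375 = -102 - 375 = -477$)
$\frac{Z{\left(p \right)}}{q} = \frac{16 - 4 \sqrt{34 + 103}}{-477} = \left(16 - 4 \sqrt{137}\right) \left(- \frac{1}{477}\right) = - \frac{16}{477} + \frac{4 \sqrt{137}}{477}$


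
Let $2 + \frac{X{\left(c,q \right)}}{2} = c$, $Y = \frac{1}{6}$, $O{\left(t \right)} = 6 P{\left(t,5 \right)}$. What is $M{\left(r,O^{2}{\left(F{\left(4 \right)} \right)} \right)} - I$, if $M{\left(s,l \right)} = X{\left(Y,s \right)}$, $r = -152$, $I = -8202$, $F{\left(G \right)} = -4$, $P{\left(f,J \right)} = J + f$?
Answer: $\frac{24595}{3} \approx 8198.3$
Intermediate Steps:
$O{\left(t \right)} = 30 + 6 t$ ($O{\left(t \right)} = 6 \left(5 + t\right) = 30 + 6 t$)
$Y = \frac{1}{6} \approx 0.16667$
$X{\left(c,q \right)} = -4 + 2 c$
$M{\left(s,l \right)} = - \frac{11}{3}$ ($M{\left(s,l \right)} = -4 + 2 \cdot \frac{1}{6} = -4 + \frac{1}{3} = - \frac{11}{3}$)
$M{\left(r,O^{2}{\left(F{\left(4 \right)} \right)} \right)} - I = - \frac{11}{3} - -8202 = - \frac{11}{3} + 8202 = \frac{24595}{3}$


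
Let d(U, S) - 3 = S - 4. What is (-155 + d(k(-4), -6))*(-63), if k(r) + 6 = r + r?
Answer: 10206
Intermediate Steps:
k(r) = -6 + 2*r (k(r) = -6 + (r + r) = -6 + 2*r)
d(U, S) = -1 + S (d(U, S) = 3 + (S - 4) = 3 + (-4 + S) = -1 + S)
(-155 + d(k(-4), -6))*(-63) = (-155 + (-1 - 6))*(-63) = (-155 - 7)*(-63) = -162*(-63) = 10206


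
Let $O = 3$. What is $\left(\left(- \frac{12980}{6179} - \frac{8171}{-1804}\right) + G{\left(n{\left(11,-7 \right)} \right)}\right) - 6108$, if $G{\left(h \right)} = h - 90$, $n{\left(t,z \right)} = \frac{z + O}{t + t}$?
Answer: $- \frac{6278503581}{1013356} \approx -6195.8$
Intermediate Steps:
$n{\left(t,z \right)} = \frac{3 + z}{2 t}$ ($n{\left(t,z \right)} = \frac{z + 3}{t + t} = \frac{3 + z}{2 t}$)
$G{\left(h \right)} = -90 + h$
$\left(\left(- \frac{12980}{6179} - \frac{8171}{-1804}\right) + G{\left(n{\left(11,-7 \right)} \right)}\right) - 6108 = \left(\left(- \frac{12980}{6179} - \frac{8171}{-1804}\right) - \left(90 - \frac{3 - 7}{2 \cdot 11}\right)\right) - 6108 = \left(\left(\left(-12980\right) \frac{1}{6179} - - \frac{8171}{1804}\right) - \left(90 - - \frac{2}{11}\right)\right) - 6108 = \left(\left(- \frac{12980}{6179} + \frac{8171}{1804}\right) - \frac{992}{11}\right) - 6108 = \left(\frac{27072689}{11146916} - \frac{992}{11}\right) - 6108 = - \frac{88925133}{1013356} - 6108 = - \frac{6278503581}{1013356}$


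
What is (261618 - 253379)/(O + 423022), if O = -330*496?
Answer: 8239/259342 ≈ 0.031769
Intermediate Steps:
O = -163680
(261618 - 253379)/(O + 423022) = (261618 - 253379)/(-163680 + 423022) = 8239/259342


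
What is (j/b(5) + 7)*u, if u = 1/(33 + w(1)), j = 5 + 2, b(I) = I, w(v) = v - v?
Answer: 14/55 ≈ 0.25455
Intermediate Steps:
w(v) = 0
j = 7
u = 1/33 (u = 1/(33 + 0) = 1/33 ≈ 0.030303)
(j/b(5) + 7)*u = (7/5 + 7)*(1/33) = (42/5)*(1/33) = 14/55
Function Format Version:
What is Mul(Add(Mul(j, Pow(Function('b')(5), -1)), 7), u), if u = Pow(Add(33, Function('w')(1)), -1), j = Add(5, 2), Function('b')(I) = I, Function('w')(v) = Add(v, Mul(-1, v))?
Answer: Rational(14, 55) ≈ 0.25455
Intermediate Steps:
Function('w')(v) = 0
j = 7
u = Rational(1, 33) (u = Pow(Add(33, 0), -1) = Pow(33, -1) = Rational(1, 33) ≈ 0.030303)
Mul(Add(Mul(j, Pow(Function('b')(5), -1)), 7), u) = Mul(Add(Mul(7, Pow(5, -1)), 7), Rational(1, 33)) = Mul(Add(Mul(7, Rational(1, 5)), 7), Rational(1, 33)) = Mul(Add(Rational(7, 5), 7), Rational(1, 33)) = Mul(Rational(42, 5), Rational(1, 33)) = Rational(14, 55)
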